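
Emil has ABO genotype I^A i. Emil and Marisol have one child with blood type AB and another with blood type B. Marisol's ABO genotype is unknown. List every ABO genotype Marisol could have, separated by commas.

For each candidate genotype of Marisol, check whether crossing it with I^A i can produce every observed child phenotype.
  I^A I^A → possible child types {A} ✗
  I^A I^B → possible child types {A, B, AB} ✓
  I^A i → possible child types {O, A} ✗
  I^B I^B → possible child types {B, AB} ✓
  I^B i → possible child types {O, A, B, AB} ✓
  i i → possible child types {O, A} ✗

I^A I^B, I^B I^B, I^B i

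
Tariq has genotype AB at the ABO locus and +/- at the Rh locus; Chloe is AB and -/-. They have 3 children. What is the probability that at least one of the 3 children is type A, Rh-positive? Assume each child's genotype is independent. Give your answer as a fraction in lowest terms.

169/512

ABO cross AB × AB → 1/4 A, 1/4 B, 1/2 AB.
Rh cross +/- × -/- → 1/2 Rh+, 1/2 Rh-; so P(type A, Rh-positive) = 1/4 × 1/2 = 1/8 per child.
P(none) = (7/8)^3 = 343/512; P(at least one) = 1 − 343/512 = 169/512.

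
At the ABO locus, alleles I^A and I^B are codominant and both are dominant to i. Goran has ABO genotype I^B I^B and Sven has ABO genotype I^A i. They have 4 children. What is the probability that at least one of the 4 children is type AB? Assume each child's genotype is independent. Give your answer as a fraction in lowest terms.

15/16

ABO cross I^B I^B × I^A i → 1/2 B, 1/2 AB.
So P(type AB) = 1/2 per child.
P(none) = (1/2)^4 = 1/16; P(at least one) = 1 − 1/16 = 15/16.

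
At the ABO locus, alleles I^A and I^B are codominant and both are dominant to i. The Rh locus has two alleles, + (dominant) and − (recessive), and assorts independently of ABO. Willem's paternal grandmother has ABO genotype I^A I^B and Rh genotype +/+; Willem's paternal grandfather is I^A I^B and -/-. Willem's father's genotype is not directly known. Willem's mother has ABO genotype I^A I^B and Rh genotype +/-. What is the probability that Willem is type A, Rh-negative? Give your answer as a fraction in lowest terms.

1/16

Willem's father's ABO genotype from I^A I^B × I^A I^B: 1/4 I^A I^A, 1/2 I^A I^B, 1/4 I^B I^B.
Crossing each possibility with the mother I^A I^B and summing P(type A): 1/4·1/2 + 1/2·1/4 + 1/4·0 = 1/4.
Similarly for Rh via the father's Rh distribution: P(Rh-) = 1/4.
Independent loci: 1/4 × 1/4 = 1/16.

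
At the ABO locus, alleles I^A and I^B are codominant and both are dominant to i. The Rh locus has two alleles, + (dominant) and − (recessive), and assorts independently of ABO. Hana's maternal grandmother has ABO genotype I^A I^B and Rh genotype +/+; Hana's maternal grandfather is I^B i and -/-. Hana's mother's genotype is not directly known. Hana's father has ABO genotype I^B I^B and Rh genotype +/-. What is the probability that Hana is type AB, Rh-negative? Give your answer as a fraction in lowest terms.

1/16

Hana's mother's ABO genotype from I^A I^B × I^B i: 1/4 I^A I^B, 1/4 I^A i, 1/4 I^B I^B, 1/4 I^B i.
Crossing each possibility with the father I^B I^B and summing P(type AB): 1/4·1/2 + 1/4·1/2 + 1/4·0 + 1/4·0 = 1/4.
Similarly for Rh via the mother's Rh distribution: P(Rh-) = 1/4.
Independent loci: 1/4 × 1/4 = 1/16.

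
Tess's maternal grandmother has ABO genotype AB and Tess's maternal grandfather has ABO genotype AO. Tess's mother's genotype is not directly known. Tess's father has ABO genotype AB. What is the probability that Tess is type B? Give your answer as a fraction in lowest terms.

1/4

Tess's mother's ABO genotype from AB × AO: 1/4 AA, 1/4 AB, 1/4 AO, 1/4 BO.
Crossing each possibility with the father AB and summing P(type B): 1/4·0 + 1/4·1/4 + 1/4·1/4 + 1/4·1/2 = 1/4.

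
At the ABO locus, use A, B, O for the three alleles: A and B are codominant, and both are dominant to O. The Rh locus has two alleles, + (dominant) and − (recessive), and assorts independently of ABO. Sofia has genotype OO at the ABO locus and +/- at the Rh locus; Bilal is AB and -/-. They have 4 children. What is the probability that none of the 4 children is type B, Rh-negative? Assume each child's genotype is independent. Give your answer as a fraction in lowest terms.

81/256

ABO cross OO × AB → 1/2 A, 1/2 B.
Rh cross +/- × -/- → 1/2 Rh+, 1/2 Rh-; so P(type B, Rh-negative) = 1/2 × 1/2 = 1/4 per child.
P(not type B, Rh-negative) = 3/4 for one child; (3/4)^4 = 81/256.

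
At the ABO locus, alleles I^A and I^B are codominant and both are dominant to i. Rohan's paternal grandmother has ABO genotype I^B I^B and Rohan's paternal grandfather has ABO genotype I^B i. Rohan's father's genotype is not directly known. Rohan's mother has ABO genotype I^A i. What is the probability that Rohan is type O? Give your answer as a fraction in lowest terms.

1/8

Rohan's father's ABO genotype from I^B I^B × I^B i: 1/2 I^B I^B, 1/2 I^B i.
Crossing each possibility with the mother I^A i and summing P(type O): 1/2·0 + 1/2·1/4 = 1/8.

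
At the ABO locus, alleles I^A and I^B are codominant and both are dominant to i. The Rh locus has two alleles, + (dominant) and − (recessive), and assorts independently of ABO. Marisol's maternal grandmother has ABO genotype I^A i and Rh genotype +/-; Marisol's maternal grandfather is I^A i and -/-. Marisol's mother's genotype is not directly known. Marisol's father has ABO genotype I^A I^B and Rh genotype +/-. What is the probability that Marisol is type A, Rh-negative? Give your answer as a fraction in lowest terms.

Marisol's mother's ABO genotype from I^A i × I^A i: 1/4 I^A I^A, 1/2 I^A i, 1/4 i i.
Crossing each possibility with the father I^A I^B and summing P(type A): 1/4·1/2 + 1/2·1/2 + 1/4·1/2 = 1/2.
Similarly for Rh via the mother's Rh distribution: P(Rh-) = 3/8.
Independent loci: 1/2 × 3/8 = 3/16.

3/16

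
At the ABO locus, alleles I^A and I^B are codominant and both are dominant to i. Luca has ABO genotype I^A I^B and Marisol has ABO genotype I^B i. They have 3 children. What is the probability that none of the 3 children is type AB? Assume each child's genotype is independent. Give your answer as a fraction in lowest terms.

27/64

ABO cross I^A I^B × I^B i → 1/4 A, 1/2 B, 1/4 AB.
So P(type AB) = 1/4 per child.
P(not type AB) = 3/4 for one child; (3/4)^3 = 27/64.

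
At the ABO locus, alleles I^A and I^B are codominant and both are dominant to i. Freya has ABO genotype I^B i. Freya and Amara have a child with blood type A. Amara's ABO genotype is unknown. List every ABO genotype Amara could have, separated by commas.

I^A I^A, I^A I^B, I^A i

For each candidate genotype of Amara, check whether crossing it with I^B i can produce every observed child phenotype.
  I^A I^A → possible child types {A, AB} ✓
  I^A I^B → possible child types {A, B, AB} ✓
  I^A i → possible child types {O, A, B, AB} ✓
  I^B I^B → possible child types {B} ✗
  I^B i → possible child types {O, B} ✗
  i i → possible child types {O, B} ✗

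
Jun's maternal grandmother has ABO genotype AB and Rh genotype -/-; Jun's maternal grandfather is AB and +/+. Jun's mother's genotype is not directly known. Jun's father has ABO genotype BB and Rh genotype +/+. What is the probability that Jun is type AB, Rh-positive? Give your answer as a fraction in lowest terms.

Jun's mother's ABO genotype from AB × AB: 1/4 AA, 1/2 AB, 1/4 BB.
Crossing each possibility with the father BB and summing P(type AB): 1/4·1 + 1/2·1/2 + 1/4·0 = 1/2.
Similarly for Rh via the mother's Rh distribution: P(Rh+) = 1.
Independent loci: 1/2 × 1 = 1/2.

1/2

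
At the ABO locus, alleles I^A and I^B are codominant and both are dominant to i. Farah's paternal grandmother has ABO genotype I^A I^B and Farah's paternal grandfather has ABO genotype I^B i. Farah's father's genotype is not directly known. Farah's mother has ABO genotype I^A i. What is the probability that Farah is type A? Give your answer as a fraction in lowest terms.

3/8

Farah's father's ABO genotype from I^A I^B × I^B i: 1/4 I^A I^B, 1/4 I^A i, 1/4 I^B I^B, 1/4 I^B i.
Crossing each possibility with the mother I^A i and summing P(type A): 1/4·1/2 + 1/4·3/4 + 1/4·0 + 1/4·1/4 = 3/8.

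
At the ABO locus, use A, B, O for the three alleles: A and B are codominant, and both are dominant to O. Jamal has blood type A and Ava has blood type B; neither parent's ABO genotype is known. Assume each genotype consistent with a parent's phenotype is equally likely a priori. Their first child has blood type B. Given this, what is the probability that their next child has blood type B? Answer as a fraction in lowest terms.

Possible genotypes: Jamal ∈ {AA, AO}; Ava ∈ {BB, BO}.
Weight each parental genotype pair by prior × P(type-B child):
  AO × BB: posterior weight 2/3; P(next child type B) = 1/2.
  AO × BO: posterior weight 1/3; P(next child type B) = 1/4.
Weighted sum = 5/12.

5/12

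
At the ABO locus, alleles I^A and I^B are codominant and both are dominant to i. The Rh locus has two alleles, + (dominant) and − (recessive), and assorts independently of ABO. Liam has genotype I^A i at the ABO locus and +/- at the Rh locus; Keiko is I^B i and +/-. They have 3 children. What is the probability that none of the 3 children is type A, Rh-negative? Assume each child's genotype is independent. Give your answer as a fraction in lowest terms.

ABO cross I^A i × I^B i → 1/4 O, 1/4 A, 1/4 B, 1/4 AB.
Rh cross +/- × +/- → 3/4 Rh+, 1/4 Rh-; so P(type A, Rh-negative) = 1/4 × 1/4 = 1/16 per child.
P(not type A, Rh-negative) = 15/16 for one child; (15/16)^3 = 3375/4096.

3375/4096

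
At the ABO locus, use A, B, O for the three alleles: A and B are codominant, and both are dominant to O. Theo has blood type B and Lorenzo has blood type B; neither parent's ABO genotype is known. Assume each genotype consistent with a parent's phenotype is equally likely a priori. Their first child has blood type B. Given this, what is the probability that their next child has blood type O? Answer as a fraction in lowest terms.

Possible genotypes: Theo ∈ {BB, BO}; Lorenzo ∈ {BB, BO}.
Weight each parental genotype pair by prior × P(type-B child):
  BB × BB: posterior weight 4/15; P(next child type O) = 0.
  BB × BO: posterior weight 4/15; P(next child type O) = 0.
  BO × BB: posterior weight 4/15; P(next child type O) = 0.
  BO × BO: posterior weight 1/5; P(next child type O) = 1/4.
Weighted sum = 1/20.

1/20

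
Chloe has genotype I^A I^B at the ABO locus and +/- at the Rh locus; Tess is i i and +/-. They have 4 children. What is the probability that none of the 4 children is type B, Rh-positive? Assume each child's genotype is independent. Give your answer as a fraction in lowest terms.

ABO cross I^A I^B × i i → 1/2 A, 1/2 B.
Rh cross +/- × +/- → 3/4 Rh+, 1/4 Rh-; so P(type B, Rh-positive) = 1/2 × 3/4 = 3/8 per child.
P(not type B, Rh-positive) = 5/8 for one child; (5/8)^4 = 625/4096.

625/4096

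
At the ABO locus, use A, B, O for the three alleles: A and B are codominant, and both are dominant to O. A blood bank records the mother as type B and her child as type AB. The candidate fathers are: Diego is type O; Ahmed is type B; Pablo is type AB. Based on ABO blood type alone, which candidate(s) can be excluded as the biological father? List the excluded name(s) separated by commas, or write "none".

Diego, Ahmed

A candidate is excluded only if no genotype consistent with his phenotype could produce a type AB child with a type B mother.
Diego (type O): no genotype consistent with that phenotype can produce a type-AB child with a type-B mother.
Ahmed (type B): no genotype consistent with that phenotype can produce a type-AB child with a type-B mother.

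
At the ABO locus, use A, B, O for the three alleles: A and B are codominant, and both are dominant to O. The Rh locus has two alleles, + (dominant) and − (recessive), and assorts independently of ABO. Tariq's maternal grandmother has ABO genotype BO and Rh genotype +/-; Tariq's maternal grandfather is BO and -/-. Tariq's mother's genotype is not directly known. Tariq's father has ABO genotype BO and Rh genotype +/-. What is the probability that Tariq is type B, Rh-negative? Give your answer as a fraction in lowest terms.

Tariq's mother's ABO genotype from BO × BO: 1/4 BB, 1/2 BO, 1/4 OO.
Crossing each possibility with the father BO and summing P(type B): 1/4·1 + 1/2·3/4 + 1/4·1/2 = 3/4.
Similarly for Rh via the mother's Rh distribution: P(Rh-) = 3/8.
Independent loci: 3/4 × 3/8 = 9/32.

9/32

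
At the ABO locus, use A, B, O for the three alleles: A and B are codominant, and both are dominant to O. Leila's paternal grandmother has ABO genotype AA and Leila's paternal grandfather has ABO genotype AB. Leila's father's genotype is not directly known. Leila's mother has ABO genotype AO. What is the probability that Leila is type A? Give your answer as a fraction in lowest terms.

Leila's father's ABO genotype from AA × AB: 1/2 AA, 1/2 AB.
Crossing each possibility with the mother AO and summing P(type A): 1/2·1 + 1/2·1/2 = 3/4.

3/4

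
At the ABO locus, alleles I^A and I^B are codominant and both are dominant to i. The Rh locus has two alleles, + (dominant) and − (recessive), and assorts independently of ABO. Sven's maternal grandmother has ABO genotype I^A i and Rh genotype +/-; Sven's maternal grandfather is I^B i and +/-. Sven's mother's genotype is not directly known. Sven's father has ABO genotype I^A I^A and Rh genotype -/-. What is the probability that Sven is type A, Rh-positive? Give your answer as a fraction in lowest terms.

3/8

Sven's mother's ABO genotype from I^A i × I^B i: 1/4 I^A I^B, 1/4 I^A i, 1/4 I^B i, 1/4 i i.
Crossing each possibility with the father I^A I^A and summing P(type A): 1/4·1/2 + 1/4·1 + 1/4·1/2 + 1/4·1 = 3/4.
Similarly for Rh via the mother's Rh distribution: P(Rh+) = 1/2.
Independent loci: 3/4 × 1/2 = 3/8.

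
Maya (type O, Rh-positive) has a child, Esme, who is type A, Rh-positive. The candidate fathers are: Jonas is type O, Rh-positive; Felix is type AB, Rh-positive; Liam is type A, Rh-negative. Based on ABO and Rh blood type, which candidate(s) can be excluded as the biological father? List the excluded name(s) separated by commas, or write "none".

A candidate is excluded only if no genotype consistent with his phenotype could produce a type A, Rh-positive child with a type O, Rh-positive mother.
Jonas (type O, Rh+): no genotype consistent with that phenotype can produce a type-A Rh+ child with a type-O mother.

Jonas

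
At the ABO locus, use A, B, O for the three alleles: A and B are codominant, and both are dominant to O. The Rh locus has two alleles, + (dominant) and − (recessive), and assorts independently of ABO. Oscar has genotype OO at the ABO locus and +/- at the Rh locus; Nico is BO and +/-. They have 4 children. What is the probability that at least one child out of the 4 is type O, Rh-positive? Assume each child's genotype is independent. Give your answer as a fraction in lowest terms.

ABO cross OO × BO → 1/2 O, 1/2 B.
Rh cross +/- × +/- → 3/4 Rh+, 1/4 Rh-; so P(type O, Rh-positive) = 1/2 × 3/4 = 3/8 per child.
P(none) = (5/8)^4 = 625/4096; P(at least one) = 1 − 625/4096 = 3471/4096.

3471/4096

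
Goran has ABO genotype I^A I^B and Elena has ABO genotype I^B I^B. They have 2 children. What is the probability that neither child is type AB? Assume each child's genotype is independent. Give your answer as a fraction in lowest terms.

1/4

ABO cross I^A I^B × I^B I^B → 1/2 B, 1/2 AB.
So P(type AB) = 1/2 per child.
P(not type AB) = 1/2 for one child; (1/2)^2 = 1/4.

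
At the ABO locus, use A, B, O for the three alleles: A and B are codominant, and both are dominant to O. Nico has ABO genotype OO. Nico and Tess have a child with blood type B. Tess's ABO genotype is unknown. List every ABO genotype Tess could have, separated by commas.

For each candidate genotype of Tess, check whether crossing it with OO can produce every observed child phenotype.
  AA → possible child types {A} ✗
  AB → possible child types {A, B} ✓
  AO → possible child types {O, A} ✗
  BB → possible child types {B} ✓
  BO → possible child types {O, B} ✓
  OO → possible child types {O} ✗

AB, BB, BO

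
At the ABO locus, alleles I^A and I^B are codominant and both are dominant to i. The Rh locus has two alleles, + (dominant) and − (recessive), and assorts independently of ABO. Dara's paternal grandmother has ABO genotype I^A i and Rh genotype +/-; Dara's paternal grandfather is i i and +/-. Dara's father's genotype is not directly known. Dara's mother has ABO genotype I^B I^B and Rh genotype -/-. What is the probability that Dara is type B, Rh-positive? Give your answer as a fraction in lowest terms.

Dara's father's ABO genotype from I^A i × i i: 1/2 I^A i, 1/2 i i.
Crossing each possibility with the mother I^B I^B and summing P(type B): 1/2·1/2 + 1/2·1 = 3/4.
Similarly for Rh via the father's Rh distribution: P(Rh+) = 1/2.
Independent loci: 3/4 × 1/2 = 3/8.

3/8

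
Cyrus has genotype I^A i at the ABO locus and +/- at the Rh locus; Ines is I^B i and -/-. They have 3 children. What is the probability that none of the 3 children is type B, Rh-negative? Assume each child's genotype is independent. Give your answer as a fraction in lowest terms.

ABO cross I^A i × I^B i → 1/4 O, 1/4 A, 1/4 B, 1/4 AB.
Rh cross +/- × -/- → 1/2 Rh+, 1/2 Rh-; so P(type B, Rh-negative) = 1/4 × 1/2 = 1/8 per child.
P(not type B, Rh-negative) = 7/8 for one child; (7/8)^3 = 343/512.

343/512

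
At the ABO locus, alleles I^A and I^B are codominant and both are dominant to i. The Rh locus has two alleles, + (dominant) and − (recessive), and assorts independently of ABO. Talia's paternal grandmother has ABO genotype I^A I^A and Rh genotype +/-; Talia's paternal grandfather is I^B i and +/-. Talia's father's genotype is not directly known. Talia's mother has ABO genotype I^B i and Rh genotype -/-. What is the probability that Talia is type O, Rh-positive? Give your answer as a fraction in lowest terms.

1/16

Talia's father's ABO genotype from I^A I^A × I^B i: 1/2 I^A I^B, 1/2 I^A i.
Crossing each possibility with the mother I^B i and summing P(type O): 1/2·0 + 1/2·1/4 = 1/8.
Similarly for Rh via the father's Rh distribution: P(Rh+) = 1/2.
Independent loci: 1/8 × 1/2 = 1/16.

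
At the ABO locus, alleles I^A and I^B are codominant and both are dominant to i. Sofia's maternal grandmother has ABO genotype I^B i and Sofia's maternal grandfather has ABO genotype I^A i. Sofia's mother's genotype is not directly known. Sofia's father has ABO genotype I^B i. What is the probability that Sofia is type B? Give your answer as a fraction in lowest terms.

1/2

Sofia's mother's ABO genotype from I^B i × I^A i: 1/4 I^A I^B, 1/4 I^A i, 1/4 I^B i, 1/4 i i.
Crossing each possibility with the father I^B i and summing P(type B): 1/4·1/2 + 1/4·1/4 + 1/4·3/4 + 1/4·1/2 = 1/2.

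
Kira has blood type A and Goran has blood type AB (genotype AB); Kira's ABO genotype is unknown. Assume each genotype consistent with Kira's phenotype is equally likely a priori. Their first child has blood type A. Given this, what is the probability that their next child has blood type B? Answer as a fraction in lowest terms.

Possible genotypes: Kira ∈ {AA, AO}; Goran ∈ {AB}.
Weight each parental genotype pair by prior × P(type-A child):
  AA × AB: posterior weight 1/2; P(next child type B) = 0.
  AO × AB: posterior weight 1/2; P(next child type B) = 1/4.
Weighted sum = 1/8.

1/8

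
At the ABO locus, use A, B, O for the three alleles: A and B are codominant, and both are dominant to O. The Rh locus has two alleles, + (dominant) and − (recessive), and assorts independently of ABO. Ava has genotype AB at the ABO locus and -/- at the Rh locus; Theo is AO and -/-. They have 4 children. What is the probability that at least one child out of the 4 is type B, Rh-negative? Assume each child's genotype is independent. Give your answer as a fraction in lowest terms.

ABO cross AB × AO → 1/2 A, 1/4 B, 1/4 AB.
Rh cross -/- × -/- → 1 Rh-; so P(type B, Rh-negative) = 1/4 × 1 = 1/4 per child.
P(none) = (3/4)^4 = 81/256; P(at least one) = 1 − 81/256 = 175/256.

175/256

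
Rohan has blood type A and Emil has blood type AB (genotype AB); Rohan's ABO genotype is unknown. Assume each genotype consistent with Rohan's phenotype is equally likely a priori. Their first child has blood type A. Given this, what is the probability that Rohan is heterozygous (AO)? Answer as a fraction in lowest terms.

Possible genotypes: Rohan ∈ {AA, AO}; Emil ∈ {AB}.
Weight each parental genotype pair by prior × P(type-A child):
  AA × AB: posterior weight 1/2.
  AO × AB: posterior weight 1/2.
Sum the posterior weight over pairs where Rohan is AO: 1/2.

1/2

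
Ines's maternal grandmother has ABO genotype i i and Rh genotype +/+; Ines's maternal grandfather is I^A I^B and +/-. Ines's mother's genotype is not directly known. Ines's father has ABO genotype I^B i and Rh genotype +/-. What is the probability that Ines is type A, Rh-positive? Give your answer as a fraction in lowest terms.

7/64

Ines's mother's ABO genotype from i i × I^A I^B: 1/2 I^A i, 1/2 I^B i.
Crossing each possibility with the father I^B i and summing P(type A): 1/2·1/4 + 1/2·0 = 1/8.
Similarly for Rh via the mother's Rh distribution: P(Rh+) = 7/8.
Independent loci: 1/8 × 7/8 = 7/64.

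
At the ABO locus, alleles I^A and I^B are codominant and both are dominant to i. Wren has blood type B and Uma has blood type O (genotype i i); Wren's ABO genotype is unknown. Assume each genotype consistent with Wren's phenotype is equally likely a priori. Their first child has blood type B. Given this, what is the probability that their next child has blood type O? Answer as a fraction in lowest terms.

Possible genotypes: Wren ∈ {I^B I^B, I^B i}; Uma ∈ {i i}.
Weight each parental genotype pair by prior × P(type-B child):
  I^B I^B × i i: posterior weight 2/3; P(next child type O) = 0.
  I^B i × i i: posterior weight 1/3; P(next child type O) = 1/2.
Weighted sum = 1/6.

1/6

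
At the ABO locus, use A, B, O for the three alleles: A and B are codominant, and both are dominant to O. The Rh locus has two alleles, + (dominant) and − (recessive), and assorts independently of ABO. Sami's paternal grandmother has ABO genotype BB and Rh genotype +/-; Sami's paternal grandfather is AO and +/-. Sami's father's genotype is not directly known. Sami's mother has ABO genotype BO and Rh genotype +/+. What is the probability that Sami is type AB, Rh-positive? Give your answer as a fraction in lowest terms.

Sami's father's ABO genotype from BB × AO: 1/2 AB, 1/2 BO.
Crossing each possibility with the mother BO and summing P(type AB): 1/2·1/4 + 1/2·0 = 1/8.
Similarly for Rh via the father's Rh distribution: P(Rh+) = 1.
Independent loci: 1/8 × 1 = 1/8.

1/8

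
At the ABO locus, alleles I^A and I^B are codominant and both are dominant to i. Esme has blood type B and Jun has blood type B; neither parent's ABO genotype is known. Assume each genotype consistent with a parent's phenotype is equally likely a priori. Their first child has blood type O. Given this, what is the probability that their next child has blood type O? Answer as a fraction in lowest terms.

Possible genotypes: Esme ∈ {I^B I^B, I^B i}; Jun ∈ {I^B I^B, I^B i}.
Weight each parental genotype pair by prior × P(type-O child):
  I^B i × I^B i: posterior weight 1; P(next child type O) = 1/4.
Weighted sum = 1/4.

1/4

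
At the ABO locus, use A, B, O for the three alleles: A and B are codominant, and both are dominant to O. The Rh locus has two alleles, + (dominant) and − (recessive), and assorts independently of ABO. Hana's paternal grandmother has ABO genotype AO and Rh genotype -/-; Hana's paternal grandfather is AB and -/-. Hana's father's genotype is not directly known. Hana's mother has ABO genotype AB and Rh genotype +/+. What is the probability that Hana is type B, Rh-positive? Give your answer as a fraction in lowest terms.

1/4

Hana's father's ABO genotype from AO × AB: 1/4 AA, 1/4 AB, 1/4 AO, 1/4 BO.
Crossing each possibility with the mother AB and summing P(type B): 1/4·0 + 1/4·1/4 + 1/4·1/4 + 1/4·1/2 = 1/4.
Similarly for Rh via the father's Rh distribution: P(Rh+) = 1.
Independent loci: 1/4 × 1 = 1/4.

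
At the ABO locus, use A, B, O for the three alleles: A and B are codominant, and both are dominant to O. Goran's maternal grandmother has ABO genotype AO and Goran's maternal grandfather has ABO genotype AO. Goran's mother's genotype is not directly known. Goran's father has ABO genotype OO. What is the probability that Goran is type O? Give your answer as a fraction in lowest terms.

Goran's mother's ABO genotype from AO × AO: 1/4 AA, 1/2 AO, 1/4 OO.
Crossing each possibility with the father OO and summing P(type O): 1/4·0 + 1/2·1/2 + 1/4·1 = 1/2.

1/2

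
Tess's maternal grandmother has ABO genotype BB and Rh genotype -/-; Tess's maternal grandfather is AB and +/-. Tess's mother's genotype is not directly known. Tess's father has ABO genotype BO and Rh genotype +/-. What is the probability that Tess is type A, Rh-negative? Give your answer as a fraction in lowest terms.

3/64

Tess's mother's ABO genotype from BB × AB: 1/2 AB, 1/2 BB.
Crossing each possibility with the father BO and summing P(type A): 1/2·1/4 + 1/2·0 = 1/8.
Similarly for Rh via the mother's Rh distribution: P(Rh-) = 3/8.
Independent loci: 1/8 × 3/8 = 3/64.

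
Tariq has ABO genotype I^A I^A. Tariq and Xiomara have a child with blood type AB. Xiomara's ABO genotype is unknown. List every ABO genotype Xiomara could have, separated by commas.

For each candidate genotype of Xiomara, check whether crossing it with I^A I^A can produce every observed child phenotype.
  I^A I^A → possible child types {A} ✗
  I^A I^B → possible child types {A, AB} ✓
  I^A i → possible child types {A} ✗
  I^B I^B → possible child types {AB} ✓
  I^B i → possible child types {A, AB} ✓
  i i → possible child types {A} ✗

I^A I^B, I^B I^B, I^B i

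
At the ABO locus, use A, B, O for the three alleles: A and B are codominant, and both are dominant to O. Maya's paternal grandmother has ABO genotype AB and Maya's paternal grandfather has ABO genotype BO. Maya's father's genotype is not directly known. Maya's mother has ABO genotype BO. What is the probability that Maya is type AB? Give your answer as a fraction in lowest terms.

1/8

Maya's father's ABO genotype from AB × BO: 1/4 AB, 1/4 AO, 1/4 BB, 1/4 BO.
Crossing each possibility with the mother BO and summing P(type AB): 1/4·1/4 + 1/4·1/4 + 1/4·0 + 1/4·0 = 1/8.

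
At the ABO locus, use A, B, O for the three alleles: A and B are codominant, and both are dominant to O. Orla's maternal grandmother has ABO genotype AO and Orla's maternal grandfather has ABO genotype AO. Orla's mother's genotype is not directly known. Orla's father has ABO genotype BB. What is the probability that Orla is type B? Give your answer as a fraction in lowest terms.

Orla's mother's ABO genotype from AO × AO: 1/4 AA, 1/2 AO, 1/4 OO.
Crossing each possibility with the father BB and summing P(type B): 1/4·0 + 1/2·1/2 + 1/4·1 = 1/2.

1/2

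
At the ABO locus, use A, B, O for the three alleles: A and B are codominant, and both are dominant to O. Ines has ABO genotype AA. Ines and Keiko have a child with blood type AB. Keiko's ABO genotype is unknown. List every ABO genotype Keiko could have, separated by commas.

AB, BB, BO

For each candidate genotype of Keiko, check whether crossing it with AA can produce every observed child phenotype.
  AA → possible child types {A} ✗
  AB → possible child types {A, AB} ✓
  AO → possible child types {A} ✗
  BB → possible child types {AB} ✓
  BO → possible child types {A, AB} ✓
  OO → possible child types {A} ✗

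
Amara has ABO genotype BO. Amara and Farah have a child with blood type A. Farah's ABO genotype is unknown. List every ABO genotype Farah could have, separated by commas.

For each candidate genotype of Farah, check whether crossing it with BO can produce every observed child phenotype.
  AA → possible child types {A, AB} ✓
  AB → possible child types {A, B, AB} ✓
  AO → possible child types {O, A, B, AB} ✓
  BB → possible child types {B} ✗
  BO → possible child types {O, B} ✗
  OO → possible child types {O, B} ✗

AA, AB, AO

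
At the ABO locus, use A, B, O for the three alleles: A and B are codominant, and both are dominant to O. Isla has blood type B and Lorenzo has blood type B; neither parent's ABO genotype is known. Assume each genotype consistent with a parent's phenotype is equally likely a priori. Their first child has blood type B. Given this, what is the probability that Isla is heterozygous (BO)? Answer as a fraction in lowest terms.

7/15

Possible genotypes: Isla ∈ {BB, BO}; Lorenzo ∈ {BB, BO}.
Weight each parental genotype pair by prior × P(type-B child):
  BB × BB: posterior weight 4/15.
  BB × BO: posterior weight 4/15.
  BO × BB: posterior weight 4/15.
  BO × BO: posterior weight 1/5.
Sum the posterior weight over pairs where Isla is BO: 7/15.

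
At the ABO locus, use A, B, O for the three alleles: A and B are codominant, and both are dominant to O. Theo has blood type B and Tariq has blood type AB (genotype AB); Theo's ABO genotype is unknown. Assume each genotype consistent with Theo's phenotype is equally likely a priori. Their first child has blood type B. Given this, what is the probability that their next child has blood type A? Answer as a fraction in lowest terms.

1/8

Possible genotypes: Theo ∈ {BB, BO}; Tariq ∈ {AB}.
Weight each parental genotype pair by prior × P(type-B child):
  BB × AB: posterior weight 1/2; P(next child type A) = 0.
  BO × AB: posterior weight 1/2; P(next child type A) = 1/4.
Weighted sum = 1/8.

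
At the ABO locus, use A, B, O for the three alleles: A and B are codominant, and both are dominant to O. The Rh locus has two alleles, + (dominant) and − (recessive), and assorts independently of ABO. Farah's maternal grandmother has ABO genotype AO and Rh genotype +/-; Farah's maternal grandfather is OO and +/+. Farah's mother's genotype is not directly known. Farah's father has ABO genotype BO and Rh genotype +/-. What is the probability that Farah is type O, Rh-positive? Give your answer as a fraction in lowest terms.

Farah's mother's ABO genotype from AO × OO: 1/2 AO, 1/2 OO.
Crossing each possibility with the father BO and summing P(type O): 1/2·1/4 + 1/2·1/2 = 3/8.
Similarly for Rh via the mother's Rh distribution: P(Rh+) = 7/8.
Independent loci: 3/8 × 7/8 = 21/64.

21/64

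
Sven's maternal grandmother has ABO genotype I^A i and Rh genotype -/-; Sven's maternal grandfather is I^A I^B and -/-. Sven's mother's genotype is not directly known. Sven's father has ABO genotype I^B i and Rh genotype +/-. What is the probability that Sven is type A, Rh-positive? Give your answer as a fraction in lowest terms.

1/8

Sven's mother's ABO genotype from I^A i × I^A I^B: 1/4 I^A I^A, 1/4 I^A I^B, 1/4 I^A i, 1/4 I^B i.
Crossing each possibility with the father I^B i and summing P(type A): 1/4·1/2 + 1/4·1/4 + 1/4·1/4 + 1/4·0 = 1/4.
Similarly for Rh via the mother's Rh distribution: P(Rh+) = 1/2.
Independent loci: 1/4 × 1/2 = 1/8.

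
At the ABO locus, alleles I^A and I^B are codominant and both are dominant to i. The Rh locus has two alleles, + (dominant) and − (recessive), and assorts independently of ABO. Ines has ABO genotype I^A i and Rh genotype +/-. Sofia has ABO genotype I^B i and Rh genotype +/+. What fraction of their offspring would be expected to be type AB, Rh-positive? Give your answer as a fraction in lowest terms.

1/4

ABO cross I^A i × I^B i → offspring phenotypes: 1/4 O, 1/4 A, 1/4 B, 1/4 AB.
Rh cross +/- × +/+ → 1 Rh+.
Independent loci: P(type AB, Rh-positive) = 1/4 × 1 = 1/4.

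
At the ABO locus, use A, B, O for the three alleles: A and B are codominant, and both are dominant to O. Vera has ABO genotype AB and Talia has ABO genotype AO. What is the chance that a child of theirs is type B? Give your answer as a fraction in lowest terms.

1/4

ABO cross AB × AO → offspring phenotypes: 1/2 A, 1/4 B, 1/4 AB.
So P(type B) = 1/4.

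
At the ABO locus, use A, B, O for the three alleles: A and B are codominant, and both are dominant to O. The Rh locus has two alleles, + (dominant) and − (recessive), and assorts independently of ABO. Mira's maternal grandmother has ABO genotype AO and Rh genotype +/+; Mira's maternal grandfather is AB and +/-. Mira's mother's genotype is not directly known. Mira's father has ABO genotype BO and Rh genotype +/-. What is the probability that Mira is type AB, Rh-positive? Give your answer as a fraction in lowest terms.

Mira's mother's ABO genotype from AO × AB: 1/4 AA, 1/4 AB, 1/4 AO, 1/4 BO.
Crossing each possibility with the father BO and summing P(type AB): 1/4·1/2 + 1/4·1/4 + 1/4·1/4 + 1/4·0 = 1/4.
Similarly for Rh via the mother's Rh distribution: P(Rh+) = 7/8.
Independent loci: 1/4 × 7/8 = 7/32.

7/32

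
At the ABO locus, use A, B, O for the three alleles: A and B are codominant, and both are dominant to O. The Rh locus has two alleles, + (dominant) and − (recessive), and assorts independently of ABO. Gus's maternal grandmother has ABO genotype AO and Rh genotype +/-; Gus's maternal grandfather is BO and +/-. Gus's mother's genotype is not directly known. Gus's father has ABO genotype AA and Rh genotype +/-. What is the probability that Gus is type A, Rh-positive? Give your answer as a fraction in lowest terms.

Gus's mother's ABO genotype from AO × BO: 1/4 AB, 1/4 AO, 1/4 BO, 1/4 OO.
Crossing each possibility with the father AA and summing P(type A): 1/4·1/2 + 1/4·1 + 1/4·1/2 + 1/4·1 = 3/4.
Similarly for Rh via the mother's Rh distribution: P(Rh+) = 3/4.
Independent loci: 3/4 × 3/4 = 9/16.

9/16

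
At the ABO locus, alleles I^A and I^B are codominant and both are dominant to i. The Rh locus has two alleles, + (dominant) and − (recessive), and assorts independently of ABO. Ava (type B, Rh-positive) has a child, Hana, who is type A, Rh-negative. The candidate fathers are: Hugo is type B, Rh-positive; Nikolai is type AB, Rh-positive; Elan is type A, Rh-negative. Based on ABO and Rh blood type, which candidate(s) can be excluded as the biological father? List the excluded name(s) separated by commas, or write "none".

Hugo

A candidate is excluded only if no genotype consistent with his phenotype could produce a type A, Rh-negative child with a type B, Rh-positive mother.
Hugo (type B, Rh+): no genotype consistent with that phenotype can produce a type-A Rh- child with a type-B mother.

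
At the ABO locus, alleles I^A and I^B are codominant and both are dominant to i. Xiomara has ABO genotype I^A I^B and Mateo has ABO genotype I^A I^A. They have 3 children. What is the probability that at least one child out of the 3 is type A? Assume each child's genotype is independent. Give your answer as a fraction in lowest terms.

ABO cross I^A I^B × I^A I^A → 1/2 A, 1/2 AB.
So P(type A) = 1/2 per child.
P(none) = (1/2)^3 = 1/8; P(at least one) = 1 − 1/8 = 7/8.

7/8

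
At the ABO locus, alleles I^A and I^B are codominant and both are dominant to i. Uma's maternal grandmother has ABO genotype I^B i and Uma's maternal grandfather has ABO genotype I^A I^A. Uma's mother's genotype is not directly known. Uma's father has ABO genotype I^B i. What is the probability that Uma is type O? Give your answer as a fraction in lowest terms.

Uma's mother's ABO genotype from I^B i × I^A I^A: 1/2 I^A I^B, 1/2 I^A i.
Crossing each possibility with the father I^B i and summing P(type O): 1/2·0 + 1/2·1/4 = 1/8.

1/8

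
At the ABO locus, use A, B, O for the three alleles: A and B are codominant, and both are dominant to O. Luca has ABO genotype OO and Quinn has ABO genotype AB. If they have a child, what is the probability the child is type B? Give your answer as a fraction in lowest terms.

ABO cross OO × AB → offspring phenotypes: 1/2 A, 1/2 B.
So P(type B) = 1/2.

1/2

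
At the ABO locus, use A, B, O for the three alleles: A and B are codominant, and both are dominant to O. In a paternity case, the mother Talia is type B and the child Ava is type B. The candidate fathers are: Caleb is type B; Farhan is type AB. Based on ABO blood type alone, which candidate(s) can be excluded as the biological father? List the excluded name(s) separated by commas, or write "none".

A candidate is excluded only if no genotype consistent with his phenotype could produce a type B child with a type B mother.
Every candidate has at least one consistent genotype combination, so none can be excluded.

none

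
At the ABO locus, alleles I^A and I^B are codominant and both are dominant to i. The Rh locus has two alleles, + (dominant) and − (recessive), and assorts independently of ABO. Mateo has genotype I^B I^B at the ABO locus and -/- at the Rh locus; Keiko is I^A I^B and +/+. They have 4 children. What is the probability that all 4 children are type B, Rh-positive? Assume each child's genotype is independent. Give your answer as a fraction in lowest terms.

1/16

ABO cross I^B I^B × I^A I^B → 1/2 B, 1/2 AB.
Rh cross -/- × +/+ → 1 Rh+; so P(type B, Rh-positive) = 1/2 × 1 = 1/2 per child.
All 4 independent: (1/2)^4 = 1/16.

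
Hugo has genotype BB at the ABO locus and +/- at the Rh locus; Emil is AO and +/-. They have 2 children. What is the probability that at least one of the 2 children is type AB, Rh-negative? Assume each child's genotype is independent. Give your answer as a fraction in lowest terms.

15/64

ABO cross BB × AO → 1/2 B, 1/2 AB.
Rh cross +/- × +/- → 3/4 Rh+, 1/4 Rh-; so P(type AB, Rh-negative) = 1/2 × 1/4 = 1/8 per child.
P(none) = (7/8)^2 = 49/64; P(at least one) = 1 − 49/64 = 15/64.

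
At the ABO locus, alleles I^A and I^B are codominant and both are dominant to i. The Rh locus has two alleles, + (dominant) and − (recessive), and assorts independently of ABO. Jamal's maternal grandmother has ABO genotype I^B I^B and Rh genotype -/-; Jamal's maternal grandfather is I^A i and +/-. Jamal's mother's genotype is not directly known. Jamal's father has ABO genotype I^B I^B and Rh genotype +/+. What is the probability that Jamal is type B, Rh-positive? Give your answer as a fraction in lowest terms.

3/4

Jamal's mother's ABO genotype from I^B I^B × I^A i: 1/2 I^A I^B, 1/2 I^B i.
Crossing each possibility with the father I^B I^B and summing P(type B): 1/2·1/2 + 1/2·1 = 3/4.
Similarly for Rh via the mother's Rh distribution: P(Rh+) = 1.
Independent loci: 3/4 × 1 = 3/4.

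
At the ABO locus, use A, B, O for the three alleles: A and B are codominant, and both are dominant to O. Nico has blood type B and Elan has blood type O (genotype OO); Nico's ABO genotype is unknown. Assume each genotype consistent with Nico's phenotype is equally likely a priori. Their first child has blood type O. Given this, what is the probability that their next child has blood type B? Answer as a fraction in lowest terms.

1/2

Possible genotypes: Nico ∈ {BB, BO}; Elan ∈ {OO}.
Weight each parental genotype pair by prior × P(type-O child):
  BO × OO: posterior weight 1; P(next child type B) = 1/2.
Weighted sum = 1/2.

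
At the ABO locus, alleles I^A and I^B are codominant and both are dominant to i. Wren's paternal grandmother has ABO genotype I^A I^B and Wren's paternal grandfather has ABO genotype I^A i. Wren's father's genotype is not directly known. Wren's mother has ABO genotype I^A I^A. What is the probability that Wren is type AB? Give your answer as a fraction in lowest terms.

1/4

Wren's father's ABO genotype from I^A I^B × I^A i: 1/4 I^A I^A, 1/4 I^A I^B, 1/4 I^A i, 1/4 I^B i.
Crossing each possibility with the mother I^A I^A and summing P(type AB): 1/4·0 + 1/4·1/2 + 1/4·0 + 1/4·1/2 = 1/4.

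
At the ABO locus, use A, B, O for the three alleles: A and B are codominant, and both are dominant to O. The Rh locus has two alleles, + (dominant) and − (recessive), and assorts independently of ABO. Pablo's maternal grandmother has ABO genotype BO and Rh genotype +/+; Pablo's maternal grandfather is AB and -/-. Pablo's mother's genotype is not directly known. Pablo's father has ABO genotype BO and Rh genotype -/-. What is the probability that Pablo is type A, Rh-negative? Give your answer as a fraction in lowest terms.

1/16

Pablo's mother's ABO genotype from BO × AB: 1/4 AB, 1/4 AO, 1/4 BB, 1/4 BO.
Crossing each possibility with the father BO and summing P(type A): 1/4·1/4 + 1/4·1/4 + 1/4·0 + 1/4·0 = 1/8.
Similarly for Rh via the mother's Rh distribution: P(Rh-) = 1/2.
Independent loci: 1/8 × 1/2 = 1/16.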